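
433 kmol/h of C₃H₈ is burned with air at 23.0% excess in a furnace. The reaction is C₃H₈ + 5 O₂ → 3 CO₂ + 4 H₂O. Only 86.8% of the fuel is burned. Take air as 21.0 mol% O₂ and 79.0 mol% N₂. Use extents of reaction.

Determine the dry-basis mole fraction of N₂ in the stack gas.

Stoichiometric O₂ = 5 × 433 = 2165 kmol/h; O₂ fed = 2165 × 1.230 = 2663 kmol/h.
N₂ fed = 2663 × 79/21 = 10020 kmol/h.
Fuel reacted = 0.868 × 433 → ξ = 375.8 kmol/h.
Outlet (n = n₀ + ν ξ):
  C₃H₈: 433 − 1(375.8) = 57.16
  O₂: 2663 − 5(375.8) = 783.7
  N₂: 10020 (inert)
  CO₂: 0 + 3(375.8) = 1128
  H₂O: 0 + 4(375.8) = 1503
Dry total = 11990 kmol/h; y_N₂ (dry) = 10020 / 11990 = 0.8358.

0.836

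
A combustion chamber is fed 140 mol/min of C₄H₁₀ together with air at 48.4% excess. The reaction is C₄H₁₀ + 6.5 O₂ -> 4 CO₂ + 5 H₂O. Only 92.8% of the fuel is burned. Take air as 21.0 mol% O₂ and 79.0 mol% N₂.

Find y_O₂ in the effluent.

0.0748

Stoichiometric O₂ = 6.5 × 140 = 910 mol/min; O₂ fed = 910 × 1.484 = 1350 mol/min.
N₂ fed = 1350 × 79/21 = 5080 mol/min.
Fuel reacted = 0.928 × 140 → ξ = 129.9 mol/min.
Outlet (n = n₀ + ν ξ):
  C₄H₁₀: 140 − 1(129.9) = 10.08
  O₂: 1350 − 6.5(129.9) = 506
  N₂: 5080 (inert)
  CO₂: 0 + 4(129.9) = 519.7
  H₂O: 0 + 5(129.9) = 649.6
Total out = 6766 mol/min; y_O₂ = 506 / 6766 = 0.07478.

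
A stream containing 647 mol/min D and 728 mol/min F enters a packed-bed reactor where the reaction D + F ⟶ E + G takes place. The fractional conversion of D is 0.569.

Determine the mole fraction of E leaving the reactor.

0.268

D reacted = 0.569 × 647 = 368.1 mol/min; ν_D = −1, so ξ = 368.1/1 = 368.1 mol/min.
Outlet amounts (n = n₀ + ν ξ):
  D: 647 − 1(368.1) = 278.9
  F: 728 − 1(368.1) = 359.9
  E: 0 + 1(368.1) = 368.1
  G: 0 + 1(368.1) = 368.1
Total out = 1375 mol/min; y_E = 368.1 / 1375 = 0.2677.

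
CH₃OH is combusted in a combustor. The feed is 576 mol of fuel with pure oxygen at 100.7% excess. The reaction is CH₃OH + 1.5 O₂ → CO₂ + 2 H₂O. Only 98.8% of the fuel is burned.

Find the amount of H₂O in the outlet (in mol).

1140 mol

Stoichiometric O₂ = 1.5 × 576 = 864 mol; O₂ fed = 864 × 2.007 = 1734 mol.
Fuel reacted = 0.988 × 576 → ξ = 569.1 mol.
Outlet (n = n₀ + ν ξ):
  CH₃OH: 576 − 1(569.1) = 6.912
  O₂: 1734 − 1.5(569.1) = 880.4
  CO₂: 0 + 1(569.1) = 569.1
  H₂O: 0 + 2(569.1) = 1138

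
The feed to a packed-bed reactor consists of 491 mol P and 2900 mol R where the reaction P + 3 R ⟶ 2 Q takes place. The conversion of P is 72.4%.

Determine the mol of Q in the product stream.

P reacted = 0.724 × 491 = 355.5 mol; ν_P = −1, so ξ = 355.5/1 = 355.5 mol.
Outlet amounts (n = n₀ + ν ξ):
  P: 491 − 1(355.5) = 135.5
  R: 2900 − 3(355.5) = 1834
  Q: 0 + 2(355.5) = 711

711 mol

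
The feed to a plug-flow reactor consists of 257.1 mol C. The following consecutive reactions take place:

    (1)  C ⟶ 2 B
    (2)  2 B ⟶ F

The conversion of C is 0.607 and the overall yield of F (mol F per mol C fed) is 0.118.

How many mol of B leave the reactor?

251 mol

Conversion of C: C consumed = 1ξ₁ = 0.607 × 257.1 → ξ₁ = 156.1 mol.
Yield of F: 1ξ₂ / 257.1 = 0.118 → ξ₂ = 30.34 mol.
Outlet amounts (n = n₀ + Σ ν·ξ):
  C: 257.1 − 1(156.1) = 101
  B: 0 + 2(156.1) − 2(30.34) = 251.4
  F: 0 + 1(30.34) = 30.34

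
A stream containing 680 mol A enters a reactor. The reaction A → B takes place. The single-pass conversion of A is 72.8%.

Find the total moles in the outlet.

A reacted = 0.728 × 680 = 495 mol; ν_A = −1, so ξ = 495/1 = 495 mol.
Outlet amounts (n = n₀ + ν ξ):
  A: 680 − 1(495) = 185
  B: 0 + 1(495) = 495
Total out = 185 + 495 = 680 mol.

680 mol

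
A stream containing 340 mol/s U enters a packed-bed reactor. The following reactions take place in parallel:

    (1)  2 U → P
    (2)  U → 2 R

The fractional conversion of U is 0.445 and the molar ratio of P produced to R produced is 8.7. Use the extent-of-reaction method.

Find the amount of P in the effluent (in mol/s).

73.5 mol/s

Conversion of U: U consumed = 0.445 × 340 = 151.3 mol/s = 2ξ₁ + 1ξ₂.
Selectivity: 1ξ₁ / (2ξ₂) = 8.7 → ξ₁ = 17.4 ξ₂.
Substitute: (2·17.4 + 1) ξ₂ = 151.3 → ξ₂ = 4.226 mol/s, ξ₁ = 73.54 mol/s.
Outlet amounts (n = n₀ + Σ ν·ξ):
  U: 340 − 2(73.54) − 1(4.226) = 188.7
  P: 0 + 1(73.54) = 73.54
  R: 0 + 2(4.226) = 8.453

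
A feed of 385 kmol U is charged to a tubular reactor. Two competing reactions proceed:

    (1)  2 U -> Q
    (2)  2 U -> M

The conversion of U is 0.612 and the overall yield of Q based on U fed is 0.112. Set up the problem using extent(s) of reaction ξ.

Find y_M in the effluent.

0.28

Yield of Q: 1ξ₁ / 385 = 0.112 → ξ₁ = 43.12 kmol.
Conversion of U: 2ξ₁ + 2ξ₂ = 0.612 × 385 = 235.6 → ξ₂ = 74.69 kmol.
Outlet amounts (n = n₀ + Σ ν·ξ):
  U: 385 − 2(43.12) − 2(74.69) = 149.4
  Q: 0 + 1(43.12) = 43.12
  M: 0 + 1(74.69) = 74.69
Total out = 267.2 kmol; y_M = 74.69 / 267.2 = 0.2795.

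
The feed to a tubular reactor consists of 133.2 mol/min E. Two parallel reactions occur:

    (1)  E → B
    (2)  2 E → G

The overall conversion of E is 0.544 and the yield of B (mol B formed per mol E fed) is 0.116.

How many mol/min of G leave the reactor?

Yield of B: 1ξ₁ / 133.2 = 0.116 → ξ₁ = 15.45 mol/min.
Conversion of E: 1ξ₁ + 2ξ₂ = 0.544 × 133.2 = 72.46 → ξ₂ = 28.5 mol/min.
Outlet amounts (n = n₀ + Σ ν·ξ):
  E: 133.2 − 1(15.45) − 2(28.5) = 60.74
  B: 0 + 1(15.45) = 15.45
  G: 0 + 1(28.5) = 28.5

28.5 mol/min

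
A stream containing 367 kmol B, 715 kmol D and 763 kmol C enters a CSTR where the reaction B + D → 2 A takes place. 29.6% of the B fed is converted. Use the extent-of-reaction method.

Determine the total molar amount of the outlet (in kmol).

1840 kmol

B reacted = 0.296 × 367 = 108.6 kmol; ν_B = −1, so ξ = 108.6/1 = 108.6 kmol.
Outlet amounts (n = n₀ + ν ξ):
  B: 367 − 1(108.6) = 258.4
  D: 715 − 1(108.6) = 606.4
  A: 0 + 2(108.6) = 217.3
  C: 763 (inert)
Total out = 258.4 + 606.4 + 217.3 + 763 = 1845 kmol.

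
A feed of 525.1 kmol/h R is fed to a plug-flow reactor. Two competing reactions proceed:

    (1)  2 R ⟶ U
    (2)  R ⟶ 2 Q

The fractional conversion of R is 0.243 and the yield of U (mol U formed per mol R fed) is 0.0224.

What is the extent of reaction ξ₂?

ξ₂ = 104 kmol/h

Yield of U: 1ξ₁ / 525.1 = 0.0224 → ξ₁ = 11.76 kmol/h.
Conversion of R: 2ξ₁ + 1ξ₂ = 0.243 × 525.1 = 127.6 → ξ₂ = 104.1 kmol/h.
Outlet amounts (n = n₀ + Σ ν·ξ):
  R: 525.1 − 2(11.76) − 1(104.1) = 397.5
  U: 0 + 1(11.76) = 11.76
  Q: 0 + 2(104.1) = 208.1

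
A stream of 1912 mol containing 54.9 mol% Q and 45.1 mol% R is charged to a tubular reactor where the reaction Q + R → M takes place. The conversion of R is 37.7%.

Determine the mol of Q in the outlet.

725 mol

R reacted = 0.377 × 862.3 = 325.1 mol; ν_R = −1, so ξ = 325.1/1 = 325.1 mol.
Outlet amounts (n = n₀ + ν ξ):
  Q: 1050 − 1(325.1) = 724.6
  R: 862.3 − 1(325.1) = 537.2
  M: 0 + 1(325.1) = 325.1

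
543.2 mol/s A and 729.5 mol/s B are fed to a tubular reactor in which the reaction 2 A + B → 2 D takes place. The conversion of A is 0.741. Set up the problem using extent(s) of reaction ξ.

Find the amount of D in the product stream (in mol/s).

A reacted = 0.741 × 543.2 = 402.5 mol/s; ν_A = −2, so ξ = 402.5/2 = 201.3 mol/s.
Outlet amounts (n = n₀ + ν ξ):
  A: 543.2 − 2(201.3) = 140.7
  B: 729.5 − 1(201.3) = 528.2
  D: 0 + 2(201.3) = 402.5

403 mol/s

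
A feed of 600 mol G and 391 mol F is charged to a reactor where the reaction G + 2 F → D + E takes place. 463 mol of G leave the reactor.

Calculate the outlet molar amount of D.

For G: n = n₀ − 1ξ → 463 = 600 − 1ξ, giving ξ = 137 mol.
Outlet amounts (n = n₀ + ν ξ):
  G: 600 − 1(137) = 463
  F: 391 − 2(137) = 117
  D: 0 + 1(137) = 137
  E: 0 + 1(137) = 137

137 mol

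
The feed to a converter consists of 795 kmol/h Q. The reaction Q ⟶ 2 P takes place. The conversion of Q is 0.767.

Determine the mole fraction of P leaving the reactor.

Q reacted = 0.767 × 795 = 609.8 kmol/h; ν_Q = −1, so ξ = 609.8/1 = 609.8 kmol/h.
Outlet amounts (n = n₀ + ν ξ):
  Q: 795 − 1(609.8) = 185.2
  P: 0 + 2(609.8) = 1220
Total out = 1405 kmol/h; y_P = 1220 / 1405 = 0.8681.

0.868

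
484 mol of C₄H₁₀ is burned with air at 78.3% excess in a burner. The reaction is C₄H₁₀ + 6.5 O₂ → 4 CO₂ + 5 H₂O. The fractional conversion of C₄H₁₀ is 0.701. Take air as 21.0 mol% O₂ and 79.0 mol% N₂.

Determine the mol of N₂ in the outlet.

21100 mol

Stoichiometric O₂ = 6.5 × 484 = 3146 mol; O₂ fed = 3146 × 1.783 = 5609 mol.
N₂ fed = 5609 × 79/21 = 21100 mol.
Fuel reacted = 0.701 × 484 → ξ = 339.3 mol.
Outlet (n = n₀ + ν ξ):
  C₄H₁₀: 484 − 1(339.3) = 144.7
  O₂: 5609 − 6.5(339.3) = 3404
  N₂: 21100 (inert)
  CO₂: 0 + 4(339.3) = 1357
  H₂O: 0 + 5(339.3) = 1696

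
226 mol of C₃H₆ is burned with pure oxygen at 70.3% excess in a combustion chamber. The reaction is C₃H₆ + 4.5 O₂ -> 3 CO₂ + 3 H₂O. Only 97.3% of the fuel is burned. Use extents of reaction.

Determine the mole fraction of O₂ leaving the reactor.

0.359

Stoichiometric O₂ = 4.5 × 226 = 1017 mol; O₂ fed = 1017 × 1.703 = 1732 mol.
Fuel reacted = 0.973 × 226 → ξ = 219.9 mol.
Outlet (n = n₀ + ν ξ):
  C₃H₆: 226 − 1(219.9) = 6.102
  O₂: 1732 − 4.5(219.9) = 742.4
  CO₂: 0 + 3(219.9) = 659.7
  H₂O: 0 + 3(219.9) = 659.7
Total out = 2068 mol; y_O₂ = 742.4 / 2068 = 0.359.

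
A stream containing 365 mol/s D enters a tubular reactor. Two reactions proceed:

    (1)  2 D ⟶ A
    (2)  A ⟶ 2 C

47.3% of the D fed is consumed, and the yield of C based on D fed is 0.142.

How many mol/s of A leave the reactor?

60.4 mol/s

Conversion of D: D consumed = 2ξ₁ = 0.473 × 365 → ξ₁ = 86.32 mol/s.
Yield of C: 2ξ₂ / 365 = 0.142 → ξ₂ = 25.91 mol/s.
Outlet amounts (n = n₀ + Σ ν·ξ):
  D: 365 − 2(86.32) = 192.4
  A: 0 + 1(86.32) − 1(25.91) = 60.41
  C: 0 + 2(25.91) = 51.83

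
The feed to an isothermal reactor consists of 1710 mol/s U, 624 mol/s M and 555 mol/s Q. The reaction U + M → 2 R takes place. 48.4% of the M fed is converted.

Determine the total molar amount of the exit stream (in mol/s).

M reacted = 0.484 × 624 = 302 mol/s; ν_M = −1, so ξ = 302/1 = 302 mol/s.
Outlet amounts (n = n₀ + ν ξ):
  U: 1710 − 1(302) = 1408
  M: 624 − 1(302) = 322
  R: 0 + 2(302) = 604
  Q: 555 (inert)
Total out = 1408 + 322 + 604 + 555 = 2889 mol/s.

2890 mol/s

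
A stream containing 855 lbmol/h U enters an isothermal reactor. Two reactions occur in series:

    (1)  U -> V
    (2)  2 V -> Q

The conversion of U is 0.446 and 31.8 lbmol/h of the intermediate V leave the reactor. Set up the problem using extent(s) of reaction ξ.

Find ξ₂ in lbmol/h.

ξ₂ = 175 lbmol/h

Conversion of U: U consumed = 1ξ₁ = 0.446 × 855 → ξ₁ = 381.3 lbmol/h.
V balance: n_V = 0 + 1ξ₁ − 2ξ₂ = 31.8 → ξ₂ = (1·381.3 − 31.8)/2 = 174.8 lbmol/h.
Outlet amounts (n = n₀ + Σ ν·ξ):
  U: 855 − 1(381.3) = 473.7
  V: 0 + 1(381.3) − 2(174.8) = 31.8
  Q: 0 + 1(174.8) = 174.8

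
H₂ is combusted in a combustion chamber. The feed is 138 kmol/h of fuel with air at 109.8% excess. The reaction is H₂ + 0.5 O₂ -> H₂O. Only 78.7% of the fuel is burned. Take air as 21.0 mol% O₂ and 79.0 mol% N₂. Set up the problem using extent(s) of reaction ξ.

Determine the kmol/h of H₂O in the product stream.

109 kmol/h

Stoichiometric O₂ = 0.5 × 138 = 69 kmol/h; O₂ fed = 69 × 2.098 = 144.8 kmol/h.
N₂ fed = 144.8 × 79/21 = 544.6 kmol/h.
Fuel reacted = 0.787 × 138 → ξ = 108.6 kmol/h.
Outlet (n = n₀ + ν ξ):
  H₂: 138 − 1(108.6) = 29.39
  O₂: 144.8 − 0.5(108.6) = 90.46
  N₂: 544.6 (inert)
  H₂O: 0 + 1(108.6) = 108.6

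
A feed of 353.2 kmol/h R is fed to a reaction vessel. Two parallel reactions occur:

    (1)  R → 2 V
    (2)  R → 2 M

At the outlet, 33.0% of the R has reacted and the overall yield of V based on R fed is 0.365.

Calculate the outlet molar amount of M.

Yield of V: 2ξ₁ / 353.2 = 0.365 → ξ₁ = 64.46 kmol/h.
Conversion of R: 1ξ₁ + 1ξ₂ = 0.33 × 353.2 = 116.6 → ξ₂ = 52.1 kmol/h.
Outlet amounts (n = n₀ + Σ ν·ξ):
  R: 353.2 − 1(64.46) − 1(52.1) = 236.6
  V: 0 + 2(64.46) = 128.9
  M: 0 + 2(52.1) = 104.2

104 kmol/h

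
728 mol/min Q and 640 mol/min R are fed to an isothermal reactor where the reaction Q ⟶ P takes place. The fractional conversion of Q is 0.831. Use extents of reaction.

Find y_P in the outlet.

0.442

Q reacted = 0.831 × 728 = 605 mol/min; ν_Q = −1, so ξ = 605/1 = 605 mol/min.
Outlet amounts (n = n₀ + ν ξ):
  Q: 728 − 1(605) = 123
  P: 0 + 1(605) = 605
  R: 640 (inert)
Total out = 1368 mol/min; y_P = 605 / 1368 = 0.4422.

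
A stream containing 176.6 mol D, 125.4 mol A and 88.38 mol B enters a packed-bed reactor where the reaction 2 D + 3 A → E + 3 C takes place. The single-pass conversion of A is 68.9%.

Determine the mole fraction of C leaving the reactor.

0.239

A reacted = 0.689 × 125.4 = 86.4 mol; ν_A = −3, so ξ = 86.4/3 = 28.8 mol.
Outlet amounts (n = n₀ + ν ξ):
  D: 176.6 − 2(28.8) = 119
  A: 125.4 − 3(28.8) = 39
  E: 0 + 1(28.8) = 28.8
  C: 0 + 3(28.8) = 86.4
  B: 88.38 (inert)
Total out = 361.6 mol; y_C = 86.4 / 361.6 = 0.239.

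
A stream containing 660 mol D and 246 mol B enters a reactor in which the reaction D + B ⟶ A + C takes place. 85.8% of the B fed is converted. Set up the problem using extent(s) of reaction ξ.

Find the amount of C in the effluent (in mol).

B reacted = 0.858 × 246 = 211.1 mol; ν_B = −1, so ξ = 211.1/1 = 211.1 mol.
Outlet amounts (n = n₀ + ν ξ):
  D: 660 − 1(211.1) = 448.9
  B: 246 − 1(211.1) = 34.93
  A: 0 + 1(211.1) = 211.1
  C: 0 + 1(211.1) = 211.1

211 mol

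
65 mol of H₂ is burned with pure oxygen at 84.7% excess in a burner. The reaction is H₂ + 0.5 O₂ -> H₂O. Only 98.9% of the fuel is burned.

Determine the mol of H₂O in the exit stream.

Stoichiometric O₂ = 0.5 × 65 = 32.5 mol; O₂ fed = 32.5 × 1.847 = 60.03 mol.
Fuel reacted = 0.989 × 65 → ξ = 64.28 mol.
Outlet (n = n₀ + ν ξ):
  H₂: 65 − 1(64.28) = 0.715
  O₂: 60.03 − 0.5(64.28) = 27.88
  H₂O: 0 + 1(64.28) = 64.28

64.3 mol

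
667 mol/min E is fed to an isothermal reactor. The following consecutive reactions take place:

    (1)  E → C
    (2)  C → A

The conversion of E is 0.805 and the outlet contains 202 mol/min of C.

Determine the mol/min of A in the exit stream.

335 mol/min

Conversion of E: E consumed = 1ξ₁ = 0.805 × 667 → ξ₁ = 536.9 mol/min.
C balance: n_C = 0 + 1ξ₁ − 1ξ₂ = 202 → ξ₂ = (1·536.9 − 202)/1 = 334.9 mol/min.
Outlet amounts (n = n₀ + Σ ν·ξ):
  E: 667 − 1(536.9) = 130.1
  C: 0 + 1(536.9) − 1(334.9) = 202
  A: 0 + 1(334.9) = 334.9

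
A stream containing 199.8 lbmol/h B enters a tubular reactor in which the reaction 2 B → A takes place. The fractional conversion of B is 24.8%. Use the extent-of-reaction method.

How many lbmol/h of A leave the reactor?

B reacted = 0.248 × 199.8 = 49.55 lbmol/h; ν_B = −2, so ξ = 49.55/2 = 24.78 lbmol/h.
Outlet amounts (n = n₀ + ν ξ):
  B: 199.8 − 2(24.78) = 150.2
  A: 0 + 1(24.78) = 24.78

24.8 lbmol/h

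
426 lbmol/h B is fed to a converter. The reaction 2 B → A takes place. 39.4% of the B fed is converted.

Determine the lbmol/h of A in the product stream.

B reacted = 0.394 × 426 = 167.8 lbmol/h; ν_B = −2, so ξ = 167.8/2 = 83.92 lbmol/h.
Outlet amounts (n = n₀ + ν ξ):
  B: 426 − 2(83.92) = 258.2
  A: 0 + 1(83.92) = 83.92

83.9 lbmol/h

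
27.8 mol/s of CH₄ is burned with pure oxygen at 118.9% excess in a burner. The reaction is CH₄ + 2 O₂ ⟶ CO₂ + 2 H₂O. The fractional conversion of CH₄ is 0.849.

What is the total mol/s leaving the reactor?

150 mol/s

Stoichiometric O₂ = 2 × 27.8 = 55.6 mol/s; O₂ fed = 55.6 × 2.189 = 121.7 mol/s.
Fuel reacted = 0.849 × 27.8 → ξ = 23.6 mol/s.
Outlet (n = n₀ + ν ξ):
  CH₄: 27.8 − 1(23.6) = 4.198
  O₂: 121.7 − 2(23.6) = 74.5
  CO₂: 0 + 1(23.6) = 23.6
  H₂O: 0 + 2(23.6) = 47.2
Total out = 4.198 + 74.5 + 23.6 + 47.2 = 149.5 mol/s.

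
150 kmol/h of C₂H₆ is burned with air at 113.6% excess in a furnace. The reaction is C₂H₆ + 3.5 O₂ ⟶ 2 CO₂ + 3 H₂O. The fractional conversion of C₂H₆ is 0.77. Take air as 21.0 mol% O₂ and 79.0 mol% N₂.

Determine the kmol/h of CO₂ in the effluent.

231 kmol/h

Stoichiometric O₂ = 3.5 × 150 = 525 kmol/h; O₂ fed = 525 × 2.136 = 1121 kmol/h.
N₂ fed = 1121 × 79/21 = 4219 kmol/h.
Fuel reacted = 0.77 × 150 → ξ = 115.5 kmol/h.
Outlet (n = n₀ + ν ξ):
  C₂H₆: 150 − 1(115.5) = 34.5
  O₂: 1121 − 3.5(115.5) = 717.2
  N₂: 4219 (inert)
  CO₂: 0 + 2(115.5) = 231
  H₂O: 0 + 3(115.5) = 346.5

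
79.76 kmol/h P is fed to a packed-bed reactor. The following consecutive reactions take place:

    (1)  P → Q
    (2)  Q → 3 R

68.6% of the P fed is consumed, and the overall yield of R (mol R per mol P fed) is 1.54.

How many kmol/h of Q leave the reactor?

13.8 kmol/h

Conversion of P: P consumed = 1ξ₁ = 0.686 × 79.76 → ξ₁ = 54.72 kmol/h.
Yield of R: 3ξ₂ / 79.76 = 1.54 → ξ₂ = 40.94 kmol/h.
Outlet amounts (n = n₀ + Σ ν·ξ):
  P: 79.76 − 1(54.72) = 25.04
  Q: 0 + 1(54.72) − 1(40.94) = 13.77
  R: 0 + 3(40.94) = 122.8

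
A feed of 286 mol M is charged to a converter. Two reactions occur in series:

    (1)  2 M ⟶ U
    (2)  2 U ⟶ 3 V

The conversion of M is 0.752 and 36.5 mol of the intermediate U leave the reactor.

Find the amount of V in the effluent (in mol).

Conversion of M: M consumed = 2ξ₁ = 0.752 × 286 → ξ₁ = 107.5 mol.
U balance: n_U = 0 + 1ξ₁ − 2ξ₂ = 36.5 → ξ₂ = (1·107.5 − 36.5)/2 = 35.52 mol.
Outlet amounts (n = n₀ + Σ ν·ξ):
  M: 286 − 2(107.5) = 70.93
  U: 0 + 1(107.5) − 2(35.52) = 36.5
  V: 0 + 3(35.52) = 106.6

107 mol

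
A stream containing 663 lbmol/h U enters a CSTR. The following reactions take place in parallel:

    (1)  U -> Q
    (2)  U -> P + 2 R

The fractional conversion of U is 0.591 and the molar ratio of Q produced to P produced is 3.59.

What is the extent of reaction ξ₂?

ξ₂ = 85.4 lbmol/h

Conversion of U: U consumed = 0.591 × 663 = 391.8 lbmol/h = 1ξ₁ + 1ξ₂.
Selectivity: 1ξ₁ / (1ξ₂) = 3.59 → ξ₁ = 3.59 ξ₂.
Substitute: (1·3.59 + 1) ξ₂ = 391.8 → ξ₂ = 85.37 lbmol/h, ξ₁ = 306.5 lbmol/h.
Outlet amounts (n = n₀ + Σ ν·ξ):
  U: 663 − 1(306.5) − 1(85.37) = 271.2
  Q: 0 + 1(306.5) = 306.5
  P: 0 + 1(85.37) = 85.37
  R: 0 + 2(85.37) = 170.7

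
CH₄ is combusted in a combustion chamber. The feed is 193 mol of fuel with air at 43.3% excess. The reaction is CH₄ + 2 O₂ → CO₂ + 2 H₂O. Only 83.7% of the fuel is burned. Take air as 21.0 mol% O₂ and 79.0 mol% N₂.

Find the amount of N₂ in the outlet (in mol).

2080 mol

Stoichiometric O₂ = 2 × 193 = 386 mol; O₂ fed = 386 × 1.433 = 553.1 mol.
N₂ fed = 553.1 × 79/21 = 2081 mol.
Fuel reacted = 0.837 × 193 → ξ = 161.5 mol.
Outlet (n = n₀ + ν ξ):
  CH₄: 193 − 1(161.5) = 31.46
  O₂: 553.1 − 2(161.5) = 230.1
  N₂: 2081 (inert)
  CO₂: 0 + 1(161.5) = 161.5
  H₂O: 0 + 2(161.5) = 323.1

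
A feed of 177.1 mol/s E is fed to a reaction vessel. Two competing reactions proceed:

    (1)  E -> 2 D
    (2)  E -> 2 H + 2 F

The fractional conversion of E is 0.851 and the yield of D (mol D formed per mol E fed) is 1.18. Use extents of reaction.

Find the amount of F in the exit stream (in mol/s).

Yield of D: 2ξ₁ / 177.1 = 1.18 → ξ₁ = 104.5 mol/s.
Conversion of E: 1ξ₁ + 1ξ₂ = 0.851 × 177.1 = 150.7 → ξ₂ = 46.22 mol/s.
Outlet amounts (n = n₀ + Σ ν·ξ):
  E: 177.1 − 1(104.5) − 1(46.22) = 26.39
  D: 0 + 2(104.5) = 209
  H: 0 + 2(46.22) = 92.45
  F: 0 + 2(46.22) = 92.45

92.4 mol/s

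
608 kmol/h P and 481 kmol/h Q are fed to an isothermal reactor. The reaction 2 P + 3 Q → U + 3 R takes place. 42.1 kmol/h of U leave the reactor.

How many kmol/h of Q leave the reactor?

355 kmol/h

For U: n = n₀ + 1ξ → 42.1 = 0 + 1ξ, giving ξ = 42.1 kmol/h.
Outlet amounts (n = n₀ + ν ξ):
  P: 608 − 2(42.1) = 523.8
  Q: 481 − 3(42.1) = 354.7
  U: 0 + 1(42.1) = 42.1
  R: 0 + 3(42.1) = 126.3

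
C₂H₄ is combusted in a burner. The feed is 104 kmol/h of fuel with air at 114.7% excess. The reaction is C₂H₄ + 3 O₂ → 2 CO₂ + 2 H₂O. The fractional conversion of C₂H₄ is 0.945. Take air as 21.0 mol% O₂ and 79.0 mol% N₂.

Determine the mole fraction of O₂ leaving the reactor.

0.114

Stoichiometric O₂ = 3 × 104 = 312 kmol/h; O₂ fed = 312 × 2.147 = 669.9 kmol/h.
N₂ fed = 669.9 × 79/21 = 2520 kmol/h.
Fuel reacted = 0.945 × 104 → ξ = 98.28 kmol/h.
Outlet (n = n₀ + ν ξ):
  C₂H₄: 104 − 1(98.28) = 5.72
  O₂: 669.9 − 3(98.28) = 375
  N₂: 2520 (inert)
  CO₂: 0 + 2(98.28) = 196.6
  H₂O: 0 + 2(98.28) = 196.6
Total out = 3294 kmol/h; y_O₂ = 375 / 3294 = 0.1139.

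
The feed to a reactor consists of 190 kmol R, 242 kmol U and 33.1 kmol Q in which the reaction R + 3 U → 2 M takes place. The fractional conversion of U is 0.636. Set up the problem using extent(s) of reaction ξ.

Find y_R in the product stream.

U reacted = 0.636 × 242 = 153.9 kmol; ν_U = −3, so ξ = 153.9/3 = 51.3 kmol.
Outlet amounts (n = n₀ + ν ξ):
  R: 190 − 1(51.3) = 138.7
  U: 242 − 3(51.3) = 88.09
  M: 0 + 2(51.3) = 102.6
  Q: 33.1 (inert)
Total out = 362.5 kmol; y_R = 138.7 / 362.5 = 0.3826.

0.383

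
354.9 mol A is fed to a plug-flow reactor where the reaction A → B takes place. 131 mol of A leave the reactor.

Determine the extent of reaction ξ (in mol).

For A: n = n₀ − 1ξ → 131 = 354.9 − 1ξ, giving ξ = 223.9 mol.
Outlet amounts (n = n₀ + ν ξ):
  A: 354.9 − 1(223.9) = 131
  B: 0 + 1(223.9) = 223.9

ξ = 224 mol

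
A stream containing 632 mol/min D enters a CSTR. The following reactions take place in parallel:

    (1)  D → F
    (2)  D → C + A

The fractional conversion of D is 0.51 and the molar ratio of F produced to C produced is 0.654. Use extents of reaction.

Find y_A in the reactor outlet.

0.236

Conversion of D: D consumed = 0.51 × 632 = 322.3 mol/min = 1ξ₁ + 1ξ₂.
Selectivity: 1ξ₁ / (1ξ₂) = 0.654 → ξ₁ = 0.654 ξ₂.
Substitute: (1·0.654 + 1) ξ₂ = 322.3 → ξ₂ = 194.9 mol/min, ξ₁ = 127.4 mol/min.
Outlet amounts (n = n₀ + Σ ν·ξ):
  D: 632 − 1(127.4) − 1(194.9) = 309.7
  F: 0 + 1(127.4) = 127.4
  C: 0 + 1(194.9) = 194.9
  A: 0 + 1(194.9) = 194.9
Total out = 826.9 mol/min; y_A = 194.9 / 826.9 = 0.2357.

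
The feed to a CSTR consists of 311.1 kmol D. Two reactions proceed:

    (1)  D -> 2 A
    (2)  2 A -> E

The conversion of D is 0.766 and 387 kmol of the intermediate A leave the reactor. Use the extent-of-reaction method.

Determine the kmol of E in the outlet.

Conversion of D: D consumed = 1ξ₁ = 0.766 × 311.1 → ξ₁ = 238.3 kmol.
A balance: n_A = 0 + 2ξ₁ − 2ξ₂ = 387 → ξ₂ = (2·238.3 − 387)/2 = 44.8 kmol.
Outlet amounts (n = n₀ + Σ ν·ξ):
  D: 311.1 − 1(238.3) = 72.8
  A: 0 + 2(238.3) − 2(44.8) = 387
  E: 0 + 1(44.8) = 44.8

44.8 kmol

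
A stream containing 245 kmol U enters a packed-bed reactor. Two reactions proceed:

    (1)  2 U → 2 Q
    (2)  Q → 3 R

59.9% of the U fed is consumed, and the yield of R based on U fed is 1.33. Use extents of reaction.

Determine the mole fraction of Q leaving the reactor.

0.0825

Conversion of U: U consumed = 2ξ₁ = 0.599 × 245 → ξ₁ = 73.38 kmol.
Yield of R: 3ξ₂ / 245 = 1.33 → ξ₂ = 108.6 kmol.
Outlet amounts (n = n₀ + Σ ν·ξ):
  U: 245 − 2(73.38) = 98.25
  Q: 0 + 2(73.38) − 1(108.6) = 38.14
  R: 0 + 3(108.6) = 325.9
Total out = 462.2 kmol; y_Q = 38.14 / 462.2 = 0.08251.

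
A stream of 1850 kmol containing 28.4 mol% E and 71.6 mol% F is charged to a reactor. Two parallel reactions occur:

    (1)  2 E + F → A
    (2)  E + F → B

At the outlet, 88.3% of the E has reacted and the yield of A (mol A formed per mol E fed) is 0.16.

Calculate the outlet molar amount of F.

945 kmol

Yield of A: 1ξ₁ / 525.4 = 0.16 → ξ₁ = 84.06 kmol.
Conversion of E: 2ξ₁ + 1ξ₂ = 0.883 × 525.4 = 463.9 → ξ₂ = 295.8 kmol.
Outlet amounts (n = n₀ + Σ ν·ξ):
  E: 525.4 − 2(84.06) − 1(295.8) = 61.47
  F: 1325 − 1(84.06) − 1(295.8) = 944.7
  A: 0 + 1(84.06) = 84.06
  B: 0 + 1(295.8) = 295.8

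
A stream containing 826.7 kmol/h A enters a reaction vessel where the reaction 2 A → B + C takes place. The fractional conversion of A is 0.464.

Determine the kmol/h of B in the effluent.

192 kmol/h

A reacted = 0.464 × 826.7 = 383.6 kmol/h; ν_A = −2, so ξ = 383.6/2 = 191.8 kmol/h.
Outlet amounts (n = n₀ + ν ξ):
  A: 826.7 − 2(191.8) = 443.1
  B: 0 + 1(191.8) = 191.8
  C: 0 + 1(191.8) = 191.8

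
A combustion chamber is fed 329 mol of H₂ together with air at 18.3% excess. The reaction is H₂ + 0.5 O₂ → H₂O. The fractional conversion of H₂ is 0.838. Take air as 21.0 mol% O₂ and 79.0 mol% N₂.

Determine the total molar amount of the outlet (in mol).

Stoichiometric O₂ = 0.5 × 329 = 164.5 mol; O₂ fed = 164.5 × 1.183 = 194.6 mol.
N₂ fed = 194.6 × 79/21 = 732.1 mol.
Fuel reacted = 0.838 × 329 → ξ = 275.7 mol.
Outlet (n = n₀ + ν ξ):
  H₂: 329 − 1(275.7) = 53.3
  O₂: 194.6 − 0.5(275.7) = 56.75
  N₂: 732.1 (inert)
  H₂O: 0 + 1(275.7) = 275.7
Total out = 53.3 + 56.75 + 732.1 + 275.7 = 1118 mol.

1120 mol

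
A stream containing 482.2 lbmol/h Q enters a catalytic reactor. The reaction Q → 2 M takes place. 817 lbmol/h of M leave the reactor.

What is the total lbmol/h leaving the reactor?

891 lbmol/h

For M: n = n₀ + 2ξ → 817 = 0 + 2ξ, giving ξ = 408.5 lbmol/h.
Outlet amounts (n = n₀ + ν ξ):
  Q: 482.2 − 1(408.5) = 73.7
  M: 0 + 2(408.5) = 817
Total out = 73.7 + 817 = 890.7 lbmol/h.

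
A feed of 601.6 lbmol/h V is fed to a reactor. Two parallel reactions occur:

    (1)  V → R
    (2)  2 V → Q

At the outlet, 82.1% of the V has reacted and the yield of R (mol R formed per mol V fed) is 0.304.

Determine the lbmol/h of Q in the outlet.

Yield of R: 1ξ₁ / 601.6 = 0.304 → ξ₁ = 182.9 lbmol/h.
Conversion of V: 1ξ₁ + 2ξ₂ = 0.821 × 601.6 = 493.9 → ξ₂ = 155.5 lbmol/h.
Outlet amounts (n = n₀ + Σ ν·ξ):
  V: 601.6 − 1(182.9) − 2(155.5) = 107.7
  R: 0 + 1(182.9) = 182.9
  Q: 0 + 1(155.5) = 155.5

156 lbmol/h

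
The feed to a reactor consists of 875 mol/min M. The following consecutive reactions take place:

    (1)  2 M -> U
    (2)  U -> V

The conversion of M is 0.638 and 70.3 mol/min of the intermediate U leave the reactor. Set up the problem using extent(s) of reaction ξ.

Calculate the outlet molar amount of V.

Conversion of M: M consumed = 2ξ₁ = 0.638 × 875 → ξ₁ = 279.1 mol/min.
U balance: n_U = 0 + 1ξ₁ − 1ξ₂ = 70.3 → ξ₂ = (1·279.1 − 70.3)/1 = 208.8 mol/min.
Outlet amounts (n = n₀ + Σ ν·ξ):
  M: 875 − 2(279.1) = 316.8
  U: 0 + 1(279.1) − 1(208.8) = 70.3
  V: 0 + 1(208.8) = 208.8

209 mol/min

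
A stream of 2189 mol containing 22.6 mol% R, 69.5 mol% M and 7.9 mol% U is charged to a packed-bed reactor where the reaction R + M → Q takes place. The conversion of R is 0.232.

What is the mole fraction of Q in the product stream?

0.0553

R reacted = 0.232 × 494.7 = 114.8 mol; ν_R = −1, so ξ = 114.8/1 = 114.8 mol.
Outlet amounts (n = n₀ + ν ξ):
  R: 494.7 − 1(114.8) = 379.9
  M: 1521 − 1(114.8) = 1407
  Q: 0 + 1(114.8) = 114.8
  U: 172.9 (inert)
Total out = 2074 mol; y_Q = 114.8 / 2074 = 0.05533.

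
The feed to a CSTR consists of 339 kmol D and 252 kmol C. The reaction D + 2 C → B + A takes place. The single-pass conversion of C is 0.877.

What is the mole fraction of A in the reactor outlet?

C reacted = 0.877 × 252 = 221 kmol; ν_C = −2, so ξ = 221/2 = 110.5 kmol.
Outlet amounts (n = n₀ + ν ξ):
  D: 339 − 1(110.5) = 228.5
  C: 252 − 2(110.5) = 31
  B: 0 + 1(110.5) = 110.5
  A: 0 + 1(110.5) = 110.5
Total out = 480.5 kmol; y_A = 110.5 / 480.5 = 0.23.

0.23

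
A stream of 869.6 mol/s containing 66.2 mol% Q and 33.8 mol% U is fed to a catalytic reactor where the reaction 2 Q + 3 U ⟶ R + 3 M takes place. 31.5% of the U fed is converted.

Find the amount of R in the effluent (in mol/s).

U reacted = 0.315 × 293.9 = 92.59 mol/s; ν_U = −3, so ξ = 92.59/3 = 30.86 mol/s.
Outlet amounts (n = n₀ + ν ξ):
  Q: 575.7 − 2(30.86) = 514
  U: 293.9 − 3(30.86) = 201.3
  R: 0 + 1(30.86) = 30.86
  M: 0 + 3(30.86) = 92.59

30.9 mol/s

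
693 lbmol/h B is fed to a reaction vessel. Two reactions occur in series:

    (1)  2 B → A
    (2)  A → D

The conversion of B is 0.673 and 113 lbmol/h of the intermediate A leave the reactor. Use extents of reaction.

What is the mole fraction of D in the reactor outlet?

Conversion of B: B consumed = 2ξ₁ = 0.673 × 693 → ξ₁ = 233.2 lbmol/h.
A balance: n_A = 0 + 1ξ₁ − 1ξ₂ = 113 → ξ₂ = (1·233.2 − 113)/1 = 120.2 lbmol/h.
Outlet amounts (n = n₀ + Σ ν·ξ):
  B: 693 − 2(233.2) = 226.6
  A: 0 + 1(233.2) − 1(120.2) = 113
  D: 0 + 1(120.2) = 120.2
Total out = 459.8 lbmol/h; y_D = 120.2 / 459.8 = 0.2614.

0.261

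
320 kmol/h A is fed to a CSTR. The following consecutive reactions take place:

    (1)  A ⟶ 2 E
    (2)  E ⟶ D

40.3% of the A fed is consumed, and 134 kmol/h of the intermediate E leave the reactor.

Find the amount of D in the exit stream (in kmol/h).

124 kmol/h

Conversion of A: A consumed = 1ξ₁ = 0.403 × 320 → ξ₁ = 129 kmol/h.
E balance: n_E = 0 + 2ξ₁ − 1ξ₂ = 134 → ξ₂ = (2·129 − 134)/1 = 123.9 kmol/h.
Outlet amounts (n = n₀ + Σ ν·ξ):
  A: 320 − 1(129) = 191
  E: 0 + 2(129) − 1(123.9) = 134
  D: 0 + 1(123.9) = 123.9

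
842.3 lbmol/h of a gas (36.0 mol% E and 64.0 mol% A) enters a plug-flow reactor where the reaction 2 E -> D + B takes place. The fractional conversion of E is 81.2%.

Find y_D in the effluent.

E reacted = 0.812 × 303.2 = 246.2 lbmol/h; ν_E = −2, so ξ = 246.2/2 = 123.1 lbmol/h.
Outlet amounts (n = n₀ + ν ξ):
  E: 303.2 − 2(123.1) = 57.01
  D: 0 + 1(123.1) = 123.1
  B: 0 + 1(123.1) = 123.1
  A: 539.1 (inert)
Total out = 842.3 lbmol/h; y_D = 123.1 / 842.3 = 0.1462.

0.146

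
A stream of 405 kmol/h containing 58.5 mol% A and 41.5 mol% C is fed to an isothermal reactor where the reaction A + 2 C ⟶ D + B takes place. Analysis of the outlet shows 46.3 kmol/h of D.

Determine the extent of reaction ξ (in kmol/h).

ξ = 46.3 kmol/h

For D: n = n₀ + 1ξ → 46.3 = 0 + 1ξ, giving ξ = 46.3 kmol/h.
Outlet amounts (n = n₀ + ν ξ):
  A: 236.9 − 1(46.3) = 190.6
  C: 168.1 − 2(46.3) = 75.47
  D: 0 + 1(46.3) = 46.3
  B: 0 + 1(46.3) = 46.3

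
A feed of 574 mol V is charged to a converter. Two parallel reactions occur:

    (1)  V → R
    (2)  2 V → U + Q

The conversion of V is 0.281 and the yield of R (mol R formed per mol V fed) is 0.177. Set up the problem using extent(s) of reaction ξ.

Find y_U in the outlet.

0.052

Yield of R: 1ξ₁ / 574 = 0.177 → ξ₁ = 101.6 mol.
Conversion of V: 1ξ₁ + 2ξ₂ = 0.281 × 574 = 161.3 → ξ₂ = 29.85 mol.
Outlet amounts (n = n₀ + Σ ν·ξ):
  V: 574 − 1(101.6) − 2(29.85) = 412.7
  R: 0 + 1(101.6) = 101.6
  U: 0 + 1(29.85) = 29.85
  Q: 0 + 1(29.85) = 29.85
Total out = 574 mol; y_U = 29.85 / 574 = 0.052.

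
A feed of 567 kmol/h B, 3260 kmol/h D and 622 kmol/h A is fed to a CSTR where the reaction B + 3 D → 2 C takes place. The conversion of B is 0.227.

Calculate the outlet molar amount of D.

2870 kmol/h

B reacted = 0.227 × 567 = 128.7 kmol/h; ν_B = −1, so ξ = 128.7/1 = 128.7 kmol/h.
Outlet amounts (n = n₀ + ν ξ):
  B: 567 − 1(128.7) = 438.3
  D: 3260 − 3(128.7) = 2874
  C: 0 + 2(128.7) = 257.4
  A: 622 (inert)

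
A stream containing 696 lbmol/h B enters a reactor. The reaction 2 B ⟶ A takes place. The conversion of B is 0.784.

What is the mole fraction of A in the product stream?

0.645

B reacted = 0.784 × 696 = 545.7 lbmol/h; ν_B = −2, so ξ = 545.7/2 = 272.8 lbmol/h.
Outlet amounts (n = n₀ + ν ξ):
  B: 696 − 2(272.8) = 150.3
  A: 0 + 1(272.8) = 272.8
Total out = 423.2 lbmol/h; y_A = 272.8 / 423.2 = 0.6447.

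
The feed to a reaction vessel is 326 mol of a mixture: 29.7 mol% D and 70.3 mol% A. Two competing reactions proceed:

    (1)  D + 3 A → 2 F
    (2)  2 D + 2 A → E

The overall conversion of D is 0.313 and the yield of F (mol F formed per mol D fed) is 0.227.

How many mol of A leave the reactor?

Yield of F: 2ξ₁ / 96.82 = 0.227 → ξ₁ = 10.99 mol.
Conversion of D: 1ξ₁ + 2ξ₂ = 0.313 × 96.82 = 30.31 → ξ₂ = 9.658 mol.
Outlet amounts (n = n₀ + Σ ν·ξ):
  D: 96.82 − 1(10.99) − 2(9.658) = 66.52
  A: 229.2 − 3(10.99) − 2(9.658) = 176.9
  F: 0 + 2(10.99) = 21.98
  E: 0 + 1(9.658) = 9.658

177 mol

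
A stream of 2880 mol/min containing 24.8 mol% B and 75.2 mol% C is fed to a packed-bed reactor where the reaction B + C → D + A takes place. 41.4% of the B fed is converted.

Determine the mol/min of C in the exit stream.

1870 mol/min

B reacted = 0.414 × 714.2 = 295.7 mol/min; ν_B = −1, so ξ = 295.7/1 = 295.7 mol/min.
Outlet amounts (n = n₀ + ν ξ):
  B: 714.2 − 1(295.7) = 418.5
  C: 2166 − 1(295.7) = 1870
  D: 0 + 1(295.7) = 295.7
  A: 0 + 1(295.7) = 295.7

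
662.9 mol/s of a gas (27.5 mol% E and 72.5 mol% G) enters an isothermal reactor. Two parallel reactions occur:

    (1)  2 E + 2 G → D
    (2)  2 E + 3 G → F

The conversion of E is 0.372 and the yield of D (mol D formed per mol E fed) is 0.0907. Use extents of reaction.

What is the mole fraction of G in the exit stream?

Yield of D: 1ξ₁ / 182.3 = 0.0907 → ξ₁ = 16.53 mol/s.
Conversion of E: 2ξ₁ + 2ξ₂ = 0.372 × 182.3 = 67.81 → ξ₂ = 17.37 mol/s.
Outlet amounts (n = n₀ + Σ ν·ξ):
  E: 182.3 − 2(16.53) − 2(17.37) = 114.5
  G: 480.6 − 2(16.53) − 3(17.37) = 395.4
  D: 0 + 1(16.53) = 16.53
  F: 0 + 1(17.37) = 17.37
Total out = 543.8 mol/s; y_G = 395.4 / 543.8 = 0.7271.

0.727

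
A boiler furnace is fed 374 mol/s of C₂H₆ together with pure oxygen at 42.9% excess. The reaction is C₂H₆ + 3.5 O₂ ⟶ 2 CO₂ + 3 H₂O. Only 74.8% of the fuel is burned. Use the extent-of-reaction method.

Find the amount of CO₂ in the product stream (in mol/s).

560 mol/s

Stoichiometric O₂ = 3.5 × 374 = 1309 mol/s; O₂ fed = 1309 × 1.429 = 1871 mol/s.
Fuel reacted = 0.748 × 374 → ξ = 279.8 mol/s.
Outlet (n = n₀ + ν ξ):
  C₂H₆: 374 − 1(279.8) = 94.25
  O₂: 1871 − 3.5(279.8) = 891.4
  CO₂: 0 + 2(279.8) = 559.5
  H₂O: 0 + 3(279.8) = 839.3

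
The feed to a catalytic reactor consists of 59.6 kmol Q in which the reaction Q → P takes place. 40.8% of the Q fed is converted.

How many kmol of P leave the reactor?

24.3 kmol

Q reacted = 0.408 × 59.6 = 24.32 kmol; ν_Q = −1, so ξ = 24.32/1 = 24.32 kmol.
Outlet amounts (n = n₀ + ν ξ):
  Q: 59.6 − 1(24.32) = 35.28
  P: 0 + 1(24.32) = 24.32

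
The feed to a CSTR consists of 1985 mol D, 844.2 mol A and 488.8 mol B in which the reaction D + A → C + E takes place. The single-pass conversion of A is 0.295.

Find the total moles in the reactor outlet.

3320 mol

A reacted = 0.295 × 844.2 = 249 mol; ν_A = −1, so ξ = 249/1 = 249 mol.
Outlet amounts (n = n₀ + ν ξ):
  D: 1985 − 1(249) = 1736
  A: 844.2 − 1(249) = 595.2
  C: 0 + 1(249) = 249
  E: 0 + 1(249) = 249
  B: 488.8 (inert)
Total out = 1736 + 595.2 + 249 + 249 + 488.8 = 3318 mol.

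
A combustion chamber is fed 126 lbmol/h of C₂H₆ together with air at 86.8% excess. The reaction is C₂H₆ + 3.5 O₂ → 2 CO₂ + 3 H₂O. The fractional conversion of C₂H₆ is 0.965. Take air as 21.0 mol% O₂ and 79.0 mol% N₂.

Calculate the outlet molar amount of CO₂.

243 lbmol/h

Stoichiometric O₂ = 3.5 × 126 = 441 lbmol/h; O₂ fed = 441 × 1.868 = 823.8 lbmol/h.
N₂ fed = 823.8 × 79/21 = 3099 lbmol/h.
Fuel reacted = 0.965 × 126 → ξ = 121.6 lbmol/h.
Outlet (n = n₀ + ν ξ):
  C₂H₆: 126 − 1(121.6) = 4.41
  O₂: 823.8 − 3.5(121.6) = 398.2
  N₂: 3099 (inert)
  CO₂: 0 + 2(121.6) = 243.2
  H₂O: 0 + 3(121.6) = 364.8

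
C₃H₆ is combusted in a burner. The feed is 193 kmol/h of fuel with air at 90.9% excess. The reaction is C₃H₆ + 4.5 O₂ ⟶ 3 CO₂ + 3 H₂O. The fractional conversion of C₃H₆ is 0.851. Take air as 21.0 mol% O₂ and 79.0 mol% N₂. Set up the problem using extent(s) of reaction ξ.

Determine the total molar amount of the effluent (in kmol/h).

Stoichiometric O₂ = 4.5 × 193 = 868.5 kmol/h; O₂ fed = 868.5 × 1.909 = 1658 kmol/h.
N₂ fed = 1658 × 79/21 = 6237 kmol/h.
Fuel reacted = 0.851 × 193 → ξ = 164.2 kmol/h.
Outlet (n = n₀ + ν ξ):
  C₃H₆: 193 − 1(164.2) = 28.76
  O₂: 1658 − 4.5(164.2) = 918.9
  N₂: 6237 (inert)
  CO₂: 0 + 3(164.2) = 492.7
  H₂O: 0 + 3(164.2) = 492.7
Total out = 28.76 + 918.9 + 6237 + 492.7 + 492.7 = 8170 kmol/h.

8170 kmol/h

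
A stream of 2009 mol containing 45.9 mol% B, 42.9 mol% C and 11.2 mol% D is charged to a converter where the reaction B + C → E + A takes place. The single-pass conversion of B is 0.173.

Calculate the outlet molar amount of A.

B reacted = 0.173 × 922.1 = 159.5 mol; ν_B = −1, so ξ = 159.5/1 = 159.5 mol.
Outlet amounts (n = n₀ + ν ξ):
  B: 922.1 − 1(159.5) = 762.6
  C: 861.9 − 1(159.5) = 702.3
  E: 0 + 1(159.5) = 159.5
  A: 0 + 1(159.5) = 159.5
  D: 225 (inert)

160 mol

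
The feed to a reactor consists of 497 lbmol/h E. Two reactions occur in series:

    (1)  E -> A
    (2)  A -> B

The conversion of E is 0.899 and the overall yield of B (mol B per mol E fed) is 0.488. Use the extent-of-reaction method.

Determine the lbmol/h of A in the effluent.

Conversion of E: E consumed = 1ξ₁ = 0.899 × 497 → ξ₁ = 446.8 lbmol/h.
Yield of B: 1ξ₂ / 497 = 0.488 → ξ₂ = 242.5 lbmol/h.
Outlet amounts (n = n₀ + Σ ν·ξ):
  E: 497 − 1(446.8) = 50.2
  A: 0 + 1(446.8) − 1(242.5) = 204.3
  B: 0 + 1(242.5) = 242.5

204 lbmol/h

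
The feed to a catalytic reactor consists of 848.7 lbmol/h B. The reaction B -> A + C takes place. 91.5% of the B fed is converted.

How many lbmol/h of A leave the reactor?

777 lbmol/h

B reacted = 0.915 × 848.7 = 776.6 lbmol/h; ν_B = −1, so ξ = 776.6/1 = 776.6 lbmol/h.
Outlet amounts (n = n₀ + ν ξ):
  B: 848.7 − 1(776.6) = 72.14
  A: 0 + 1(776.6) = 776.6
  C: 0 + 1(776.6) = 776.6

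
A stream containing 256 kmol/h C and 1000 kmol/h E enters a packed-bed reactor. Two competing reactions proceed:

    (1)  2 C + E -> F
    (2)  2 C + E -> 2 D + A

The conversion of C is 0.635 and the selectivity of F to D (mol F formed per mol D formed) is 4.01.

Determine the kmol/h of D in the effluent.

Conversion of C: C consumed = 0.635 × 256 = 162.6 kmol/h = 2ξ₁ + 2ξ₂.
Selectivity: 1ξ₁ / (2ξ₂) = 4.01 → ξ₁ = 8.02 ξ₂.
Substitute: (2·8.02 + 2) ξ₂ = 162.6 → ξ₂ = 9.011 kmol/h, ξ₁ = 72.27 kmol/h.
Outlet amounts (n = n₀ + Σ ν·ξ):
  C: 256 − 2(72.27) − 2(9.011) = 93.44
  E: 1000 − 1(72.27) − 1(9.011) = 918.7
  F: 0 + 1(72.27) = 72.27
  D: 0 + 2(9.011) = 18.02
  A: 0 + 1(9.011) = 9.011

18 kmol/h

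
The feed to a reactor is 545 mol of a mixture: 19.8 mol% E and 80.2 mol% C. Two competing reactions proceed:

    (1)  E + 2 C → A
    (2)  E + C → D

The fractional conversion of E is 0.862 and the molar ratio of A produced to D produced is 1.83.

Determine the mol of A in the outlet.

60.1 mol

Conversion of E: E consumed = 0.862 × 107.9 = 93.02 mol = 1ξ₁ + 1ξ₂.
Selectivity: 1ξ₁ / (1ξ₂) = 1.83 → ξ₁ = 1.83 ξ₂.
Substitute: (1·1.83 + 1) ξ₂ = 93.02 → ξ₂ = 32.87 mol, ξ₁ = 60.15 mol.
Outlet amounts (n = n₀ + Σ ν·ξ):
  E: 107.9 − 1(60.15) − 1(32.87) = 14.89
  C: 437.1 − 2(60.15) − 1(32.87) = 283.9
  A: 0 + 1(60.15) = 60.15
  D: 0 + 1(32.87) = 32.87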